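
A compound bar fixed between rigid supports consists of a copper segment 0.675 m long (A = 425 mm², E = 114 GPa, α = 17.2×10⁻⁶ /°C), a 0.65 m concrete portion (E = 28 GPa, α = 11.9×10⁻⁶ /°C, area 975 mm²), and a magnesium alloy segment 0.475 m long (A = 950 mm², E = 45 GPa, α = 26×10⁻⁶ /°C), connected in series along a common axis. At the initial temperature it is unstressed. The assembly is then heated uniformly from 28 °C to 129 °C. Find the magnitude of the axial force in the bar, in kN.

P ≈ 65.5 kN (compressive)

If the supports were absent, the total length change would be Σ αᵢΔT Lᵢ = 17.2×10⁻⁶×101×675 + 11.9×10⁻⁶×101×650 + 26×10⁻⁶×101×475 = 3.201 mm.
Since the ends are fixed, an axial force P builds up, equal in every segment, with P · Σ Lᵢ/(AᵢEᵢ) = δ_free.
Σ Lᵢ/(AᵢEᵢ) = 675/(425×114×10³) + 650/(975×28×10³) + 475/(950×45×10³) = 4.885×10⁻⁵ mm/N.
So P = 3.201 / 4.885×10⁻⁵ = 65.53 kN, compressive.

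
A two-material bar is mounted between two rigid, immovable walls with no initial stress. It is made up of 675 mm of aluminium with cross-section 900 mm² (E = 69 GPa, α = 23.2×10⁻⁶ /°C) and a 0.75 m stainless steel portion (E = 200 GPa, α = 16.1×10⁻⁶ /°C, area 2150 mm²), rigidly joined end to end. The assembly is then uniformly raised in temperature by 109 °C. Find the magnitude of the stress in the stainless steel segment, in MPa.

σ ≈ 111 MPa (compressive)

Free thermal expansion of the whole bar: Σ αᵢΔT Lᵢ = 23.2×10⁻⁶×109×675 + 16.1×10⁻⁶×109×750 = 3.023 mm.
Since the ends are fixed, an axial force P builds up, equal in every segment, with P · Σ Lᵢ/(AᵢEᵢ) = δ_free.
Σ Lᵢ/(AᵢEᵢ) = 675/(900×69×10³) + 750/(2150×200×10³) = 1.261×10⁻⁵ mm/N.
P = 3.023 / 1.261×10⁻⁵ = 239700 N = 239.7 kN, compressive.
σ_{stainless steel} = P / A = 239700 / 2150 = 111.5 MPa.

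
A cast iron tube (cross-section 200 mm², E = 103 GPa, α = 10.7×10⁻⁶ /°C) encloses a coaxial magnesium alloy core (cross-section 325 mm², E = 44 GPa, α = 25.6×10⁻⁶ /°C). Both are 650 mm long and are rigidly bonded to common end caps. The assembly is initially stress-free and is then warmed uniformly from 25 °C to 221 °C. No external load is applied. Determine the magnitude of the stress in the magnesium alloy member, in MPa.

Both members must finish at the same length. With the larger α, the magnesium alloy tends to over-expand; the plates restrain it, putting the magnesium alloy in compression and the cast iron in tension. With no external load the two internal forces are equal and opposite, magnitude P.
Setting the final lengths equal and cancelling L: (α₁ − α₂)ΔT = P/(A₁E₁) + P/(A₂E₂).
|α₁ − α₂|·ΔT = 14.9×10⁻⁶ × 196 = 0.00292.
1/(A₁E₁) + 1/(A₂E₂) = 1/(200×103×10³) + 1/(325×44×10³) = 1.185×10⁻⁷ N⁻¹.
So P = 0.00292 / 1.185×10⁻⁷ = 24.65 kN.
σ_{magnesium alloy} = P/A₂ = 24650/325 = 75.85 MPa, compressive.

σ ≈ 75.8 MPa (compressive)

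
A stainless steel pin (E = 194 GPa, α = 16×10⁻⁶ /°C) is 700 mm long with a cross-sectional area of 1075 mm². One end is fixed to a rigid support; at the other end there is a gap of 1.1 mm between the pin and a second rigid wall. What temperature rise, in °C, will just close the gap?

Contact occurs when the free expansion equals the gap: αΔT L = 1.1 mm.
ΔT = 1.1 / (16×10⁻⁶ × 700) = 98.21 °C.

ΔT ≈ 98.2 °C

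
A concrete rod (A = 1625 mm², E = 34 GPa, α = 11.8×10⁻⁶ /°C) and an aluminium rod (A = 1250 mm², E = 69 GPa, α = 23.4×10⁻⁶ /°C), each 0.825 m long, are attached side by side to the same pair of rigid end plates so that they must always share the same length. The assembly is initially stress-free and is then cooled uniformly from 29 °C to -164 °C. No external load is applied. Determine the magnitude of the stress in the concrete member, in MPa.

σ ≈ 46.4 MPa (compressive)

Both members must finish at the same length. With the larger α, the aluminium tends to over-contract; the plates restrain it, putting the aluminium in tension and the concrete in compression. With no external load the two internal forces are equal and opposite, magnitude P.
Compatibility of the two members (thermal + elastic change equal): (α₁ − α₂)ΔT = P·[1/(A₁E₁) + 1/(A₂E₂)].
|α₁ − α₂|·ΔT = 11.6×10⁻⁶ × 193 = 0.002239.
1/(A₁E₁) + 1/(A₂E₂) = 1/(1625×34×10³) + 1/(1250×69×10³) = 2.969×10⁻⁸ N⁻¹.
P = 0.002239 / 2.969×10⁻⁸ = 75400 N = 75.4 kN.
σ_{concrete} = P/A₁ = 75400/1625 = 46.4 MPa, compressive.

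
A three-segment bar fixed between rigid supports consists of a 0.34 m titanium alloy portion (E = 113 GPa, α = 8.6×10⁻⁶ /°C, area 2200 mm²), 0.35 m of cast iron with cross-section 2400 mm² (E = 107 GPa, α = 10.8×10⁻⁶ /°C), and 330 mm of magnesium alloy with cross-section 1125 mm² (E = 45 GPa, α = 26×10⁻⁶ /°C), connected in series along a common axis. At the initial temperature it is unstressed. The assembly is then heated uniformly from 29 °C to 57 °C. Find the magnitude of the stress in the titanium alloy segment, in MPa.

If the supports were absent, the total length change would be Σ αᵢΔT Lᵢ = 8.6×10⁻⁶×28×340 + 10.8×10⁻⁶×28×350 + 26×10⁻⁶×28×330 = 0.428 mm.
The rigid supports impose zero overall length change; the single axial force P common to all segments must satisfy P Σ Lᵢ/(AᵢEᵢ) = δ_free.
Σ Lᵢ/(AᵢEᵢ) = 340/(2200×113×10³) + 350/(2400×107×10³) + 330/(1125×45×10³) = 9.249×10⁻⁶ mm/N.
P = 0.428 / 9.249×10⁻⁶ = 46270 N = 46.27 kN, compressive.
σ_{titanium alloy} = P / A = 46270 / 2200 = 21.03 MPa.

σ ≈ 21 MPa (compressive)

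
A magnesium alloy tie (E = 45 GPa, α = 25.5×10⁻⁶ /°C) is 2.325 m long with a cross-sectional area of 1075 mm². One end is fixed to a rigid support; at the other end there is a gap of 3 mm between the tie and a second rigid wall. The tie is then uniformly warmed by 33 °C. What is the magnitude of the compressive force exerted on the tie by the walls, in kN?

Unrestrained expansion: δ_free = αΔT L = 25.5×10⁻⁶ × 33 × 2325 = 1.956 mm.
This is smaller than the 3 mm clearance, so the tie expands freely without reaching the stop — the stress is zero.

P ≈ 0 kN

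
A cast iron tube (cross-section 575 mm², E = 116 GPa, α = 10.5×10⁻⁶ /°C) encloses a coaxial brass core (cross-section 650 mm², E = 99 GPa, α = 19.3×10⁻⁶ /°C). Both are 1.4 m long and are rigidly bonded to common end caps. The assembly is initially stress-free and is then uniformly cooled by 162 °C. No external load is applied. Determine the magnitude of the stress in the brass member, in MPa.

The brass has the larger α, so on cooling it would change length more than the cast iron if both were free. The rigid plates force a common final length, so the brass is put into tension and the cast iron into compression, with equal and opposite forces P (no external load).
Compatibility of the two members (thermal + elastic change equal): (α₁ − α₂)ΔT = P·[1/(A₁E₁) + 1/(A₂E₂)].
|α₁ − α₂|·ΔT = 8.8×10⁻⁶ × 162 = 0.001426.
1/(A₁E₁) + 1/(A₂E₂) = 1/(575×116×10³) + 1/(650×99×10³) = 3.053×10⁻⁸ N⁻¹.
So P = 0.001426 / 3.053×10⁻⁸ = 46.69 kN.
σ_{brass} = P/A₂ = 46690/650 = 71.83 MPa, tensile.

σ ≈ 71.8 MPa (tensile)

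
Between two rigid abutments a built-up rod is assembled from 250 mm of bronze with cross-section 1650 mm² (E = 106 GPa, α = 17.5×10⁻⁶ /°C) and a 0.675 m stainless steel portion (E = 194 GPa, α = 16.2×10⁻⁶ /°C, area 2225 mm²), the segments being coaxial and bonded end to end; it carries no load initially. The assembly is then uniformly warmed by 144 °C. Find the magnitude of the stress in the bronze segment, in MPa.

σ ≈ 446 MPa (compressive)

Free thermal expansion of the whole bar: Σ αᵢΔT Lᵢ = 17.5×10⁻⁶×144×250 + 16.2×10⁻⁶×144×675 = 2.205 mm.
The walls prevent any net length change, so an axial force P (same in every segment) develops. Compatibility: P · Σ Lᵢ/(AᵢEᵢ) = δ_free.
The series flexibility is Σ Lᵢ/(AᵢEᵢ) = 250/(1650×106×10³) + 675/(2225×194×10³) = 2.993×10⁻⁶ mm/N.
So P = 2.205 / 2.993×10⁻⁶ = 736.6 kN, compressive.
σ_{bronze} = P / A = 736600 / 1650 = 446.4 MPa.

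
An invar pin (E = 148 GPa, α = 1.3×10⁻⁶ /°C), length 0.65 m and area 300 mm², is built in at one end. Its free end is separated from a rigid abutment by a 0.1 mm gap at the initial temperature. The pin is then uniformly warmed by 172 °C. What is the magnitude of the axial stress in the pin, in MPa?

σ ≈ 10.3 MPa (compressive)

Unrestrained expansion: δ_free = αΔT L = 1.3×10⁻⁶ × 172 × 650 = 0.1453 mm.
After closing the 0.1 mm clearance, 0.1453 − 0.1 = 0.04534 mm of expansion remains to be suppressed by the wall.
Compatibility: PL/(AE) = 0.04534 mm, so σ = P/A = E × (0.04534/650) = 10.32 MPa.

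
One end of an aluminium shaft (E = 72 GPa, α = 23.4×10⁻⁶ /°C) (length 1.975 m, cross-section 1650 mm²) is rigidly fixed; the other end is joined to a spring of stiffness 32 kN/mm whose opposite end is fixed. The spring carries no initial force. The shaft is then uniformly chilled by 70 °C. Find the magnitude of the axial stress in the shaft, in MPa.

The unrestrained thermal change is αΔT L = 23.4×10⁻⁶ × 70 × 1975 = 3.235 mm.
Let P be the tensile force in the spring. The shaft extends elastically by PL/(AE) and the spring stretches by P/k; together these equal δ_free.
P [ L/(AE) + 1/k ] = δ_free → P [ 1975/(1650×72×10³) + 1/(32×10³) ] = 3.235.
P = 3.235 / 4.787×10⁻⁵ = 67570 N.
σ = P/A = 67570/1650 = 40.95 MPa.

σ ≈ 41 MPa (tensile)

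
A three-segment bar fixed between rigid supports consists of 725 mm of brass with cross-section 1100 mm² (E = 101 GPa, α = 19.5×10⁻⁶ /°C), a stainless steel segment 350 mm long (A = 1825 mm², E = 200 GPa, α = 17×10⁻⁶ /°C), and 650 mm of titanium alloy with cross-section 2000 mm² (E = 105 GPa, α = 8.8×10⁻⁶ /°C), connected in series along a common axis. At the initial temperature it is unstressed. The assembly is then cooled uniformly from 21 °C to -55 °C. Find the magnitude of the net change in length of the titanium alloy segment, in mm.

With the walls removed the bar would change length by δ_free = Σ αᵢΔT Lᵢ = 19.5×10⁻⁶×76×725 + 17×10⁻⁶×76×350 + 8.8×10⁻⁶×76×650 = 1.961 mm.
Since the ends are fixed, an axial force P builds up, equal in every segment, with P · Σ Lᵢ/(AᵢEᵢ) = δ_free.
Σ Lᵢ/(AᵢEᵢ) = 725/(1100×101×10³) + 350/(1825×200×10³) + 650/(2000×105×10³) = 1.058×10⁻⁵ mm/N.
Hence P = δ_free / Σ(L/AE) = 1.961/1.058×10⁻⁵ = 185.4 kN (tensile).
For the titanium alloy segment, free thermal change = 8.8×10⁻⁶×76×650 = 0.4347 mm and elastic change from P = 185400×650/(2000×105×10³) = 0.5738 mm; these oppose, so the net change is 0.139 mm (segment lengthens).

|ΔL| ≈ 0.139 mm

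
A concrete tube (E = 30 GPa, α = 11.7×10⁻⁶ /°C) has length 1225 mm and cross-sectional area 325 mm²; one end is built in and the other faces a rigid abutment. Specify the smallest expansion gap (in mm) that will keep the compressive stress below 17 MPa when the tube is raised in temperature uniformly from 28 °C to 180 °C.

With no wall the tube would lengthen by αΔT L = 11.7×10⁻⁶ × 152 × 1225 = 2.179 mm.
A stress of 17 MPa corresponds to the wall pushing the tube back by σL/E = 17×1225/(30×10³) = 0.6942 mm.
The gap must absorb the remainder: g_min = 2.179 − 0.6942 = 1.484 mm.

g ≈ 1.48 mm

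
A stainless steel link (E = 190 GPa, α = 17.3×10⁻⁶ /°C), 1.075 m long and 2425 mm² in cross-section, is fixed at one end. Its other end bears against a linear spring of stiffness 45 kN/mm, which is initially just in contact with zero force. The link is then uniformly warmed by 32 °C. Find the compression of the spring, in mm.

The unrestrained thermal change is αΔT L = 17.3×10⁻⁶ × 32 × 1075 = 0.5951 mm.
With a force P in the spring, the elastic change of the link is PL/(AE) and that of the spring is P/k; compatibility requires their sum to equal δ_free.
P [ L/(AE) + 1/k ] = δ_free → P [ 1075/(2425×190×10³) + 1/(45×10³) ] = 0.5951.
P = 0.5951 / 2.456×10⁻⁵ = 24240 N.
Spring compression = P/k = 24240/(45×10³) = 0.5386 mm.

δ ≈ 0.539 mm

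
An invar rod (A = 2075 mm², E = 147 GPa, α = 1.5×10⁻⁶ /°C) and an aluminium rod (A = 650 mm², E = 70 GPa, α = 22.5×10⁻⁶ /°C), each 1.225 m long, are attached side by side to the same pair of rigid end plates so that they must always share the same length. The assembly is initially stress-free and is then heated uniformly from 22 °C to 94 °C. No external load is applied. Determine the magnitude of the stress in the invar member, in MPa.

σ ≈ 28.9 MPa (tensile)

Both members must finish at the same length. With the larger α, the aluminium tends to over-expand; the plates restrain it, putting the aluminium in compression and the invar in tension. With no external load the two internal forces are equal and opposite, magnitude P.
Equating the net (thermal + elastic) strains gives |α₁ − α₂|·ΔT = P·[1/(A₁E₁) + 1/(A₂E₂)].
|α₁ − α₂|·ΔT = 21×10⁻⁶ × 72 = 0.001512.
1/(A₁E₁) + 1/(A₂E₂) = 1/(2075×147×10³) + 1/(650×70×10³) = 2.526×10⁻⁸ N⁻¹.
P = 0.001512 / 2.526×10⁻⁸ = 59870 N = 59.87 kN.
σ_{invar} = P/A₁ = 59870/2075 = 28.85 MPa, tensile.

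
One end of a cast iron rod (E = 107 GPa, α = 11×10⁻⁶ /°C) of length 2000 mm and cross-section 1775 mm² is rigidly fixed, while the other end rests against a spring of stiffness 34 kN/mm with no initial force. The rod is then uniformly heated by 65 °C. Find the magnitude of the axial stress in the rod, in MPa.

The unrestrained thermal change is αΔT L = 11×10⁻⁶ × 65 × 2000 = 1.43 mm.
Let P be the compressive force at the spring. The rod shortens elastically by PL/(AE) and the spring compresses by P/k; together these equal δ_free.
So P = δ_free / [L/(AE) + 1/k] = 1.43 / [ 2000/(1775×107×10³) + 1/(34×10³) ].
P = 1.43 / 3.994×10⁻⁵ = 35800 N.
σ = P/A = 35800/1775 = 20.17 MPa.

σ ≈ 20.2 MPa (compressive)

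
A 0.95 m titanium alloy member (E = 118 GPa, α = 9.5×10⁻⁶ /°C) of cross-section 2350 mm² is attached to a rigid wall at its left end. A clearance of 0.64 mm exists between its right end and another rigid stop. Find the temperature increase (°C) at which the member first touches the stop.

ΔT ≈ 70.9 °C

Contact occurs when the free expansion equals the gap: αΔT L = 0.64 mm.
ΔT = 0.64 / (9.5×10⁻⁶ × 950) = 70.91 °C.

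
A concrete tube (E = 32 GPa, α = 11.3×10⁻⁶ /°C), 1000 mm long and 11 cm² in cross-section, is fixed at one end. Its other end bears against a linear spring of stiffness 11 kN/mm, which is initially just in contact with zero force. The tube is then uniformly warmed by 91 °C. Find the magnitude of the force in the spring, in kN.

The unrestrained thermal change is αΔT L = 11.3×10⁻⁶ × 91 × 1000 = 1.028 mm.
Let P be the compressive force at the spring. The tube shortens elastically by PL/(AE) and the spring compresses by P/k; together these equal δ_free.
P [ L/(AE) + 1/k ] = δ_free → P [ 1000/(1100×32×10³) + 1/(11×10³) ] = 1.028.
P = 1.028 / 0.0001193 = 8618 N.

P ≈ 8.62 kN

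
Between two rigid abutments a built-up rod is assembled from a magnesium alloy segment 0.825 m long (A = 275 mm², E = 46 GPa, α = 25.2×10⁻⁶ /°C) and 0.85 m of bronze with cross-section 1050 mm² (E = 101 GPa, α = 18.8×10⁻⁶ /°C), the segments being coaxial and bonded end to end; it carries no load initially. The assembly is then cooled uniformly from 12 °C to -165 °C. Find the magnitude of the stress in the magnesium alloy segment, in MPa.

σ ≈ 323 MPa (tensile)

With the walls removed the bar would change length by δ_free = Σ αᵢΔT Lᵢ = 25.2×10⁻⁶×177×825 + 18.8×10⁻⁶×177×850 = 6.508 mm.
The rigid supports impose zero overall length change; the single axial force P common to all segments must satisfy P Σ Lᵢ/(AᵢEᵢ) = δ_free.
Σ Lᵢ/(AᵢEᵢ) = 825/(275×46×10³) + 850/(1050×101×10³) = 7.323×10⁻⁵ mm/N.
Hence P = δ_free / Σ(L/AE) = 6.508/7.323×10⁻⁵ = 88.87 kN (tensile).
σ_{magnesium alloy} = P / A = 88870 / 275 = 323.2 MPa.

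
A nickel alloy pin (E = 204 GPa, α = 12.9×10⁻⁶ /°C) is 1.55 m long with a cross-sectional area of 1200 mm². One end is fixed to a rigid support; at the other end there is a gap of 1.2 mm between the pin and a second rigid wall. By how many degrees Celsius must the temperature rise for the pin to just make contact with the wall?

The gap closes when αΔT L = 1.2 mm, since the pin is still unstressed at that instant.
ΔT = 1.2 / (12.9×10⁻⁶ × 1550) = 60.02 °C.

ΔT ≈ 60 °C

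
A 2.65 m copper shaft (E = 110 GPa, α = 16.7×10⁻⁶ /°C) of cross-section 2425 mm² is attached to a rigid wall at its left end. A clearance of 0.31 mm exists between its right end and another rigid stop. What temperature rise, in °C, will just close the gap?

ΔT ≈ 7 °C

Contact occurs when the free expansion equals the gap: αΔT L = 0.31 mm.
ΔT = 0.31 / (16.7×10⁻⁶ × 2650) = 7.005 °C.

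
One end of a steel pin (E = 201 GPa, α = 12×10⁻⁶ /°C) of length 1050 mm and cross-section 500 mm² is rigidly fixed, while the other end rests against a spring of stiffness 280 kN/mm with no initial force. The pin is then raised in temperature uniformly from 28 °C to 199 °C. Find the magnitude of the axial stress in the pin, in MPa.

Free thermal expansion: δ_free = αΔT L = 12×10⁻⁶ × 171 × 1050 = 2.155 mm.
With a force P in the spring, the elastic change of the pin is PL/(AE) and that of the spring is P/k; compatibility requires their sum to equal δ_free.
P [ L/(AE) + 1/k ] = δ_free → P [ 1050/(500×201×10³) + 1/(280×10³) ] = 2.155.
P = 2.155 / 1.402×10⁻⁵ = 153700 N.
σ = P/A = 153700/500 = 307.4 MPa.

σ ≈ 307 MPa (compressive)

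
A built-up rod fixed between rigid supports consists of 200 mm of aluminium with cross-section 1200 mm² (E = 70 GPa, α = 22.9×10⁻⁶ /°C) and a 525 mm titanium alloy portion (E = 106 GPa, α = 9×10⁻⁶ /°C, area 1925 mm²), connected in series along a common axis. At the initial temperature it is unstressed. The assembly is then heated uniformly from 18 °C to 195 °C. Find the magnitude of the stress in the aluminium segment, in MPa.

σ ≈ 277 MPa (compressive)

If the supports were absent, the total length change would be Σ αᵢΔT Lᵢ = 22.9×10⁻⁶×177×200 + 9×10⁻⁶×177×525 = 1.647 mm.
Since the ends are fixed, an axial force P builds up, equal in every segment, with P · Σ Lᵢ/(AᵢEᵢ) = δ_free.
Σ Lᵢ/(AᵢEᵢ) = 200/(1200×70×10³) + 525/(1925×106×10³) = 4.954×10⁻⁶ mm/N.
P = 1.647 / 4.954×10⁻⁶ = 332500 N = 332.5 kN, compressive.
σ_{aluminium} = P / A = 332500 / 1200 = 277.1 MPa.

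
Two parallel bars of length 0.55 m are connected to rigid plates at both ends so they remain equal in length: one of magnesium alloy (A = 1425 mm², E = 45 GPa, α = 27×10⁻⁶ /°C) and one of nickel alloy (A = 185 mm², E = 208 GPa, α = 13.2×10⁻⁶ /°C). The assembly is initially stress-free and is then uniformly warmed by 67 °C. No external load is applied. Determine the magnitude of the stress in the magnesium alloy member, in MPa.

Equilibrium of a rigid end plate with no external load gives equal and opposite internal forces ±P in the two members. Since α_{magnesium alloy} > α_{nickel alloy}, heating drives the magnesium alloy into compression and the nickel alloy into tension.
Compatibility of the two members (thermal + elastic change equal): (α₁ − α₂)ΔT = P·[1/(A₁E₁) + 1/(A₂E₂)].
|α₁ − α₂|·ΔT = 13.8×10⁻⁶ × 67 = 0.0009246.
1/(A₁E₁) + 1/(A₂E₂) = 1/(1425×45×10³) + 1/(185×208×10³) = 4.158×10⁻⁸ N⁻¹.
P = 0.0009246 / 4.158×10⁻⁸ = 22240 N = 22.24 kN.
σ_{magnesium alloy} = P/A₁ = 22240/1425 = 15.6 MPa, compressive.

σ ≈ 15.6 MPa (compressive)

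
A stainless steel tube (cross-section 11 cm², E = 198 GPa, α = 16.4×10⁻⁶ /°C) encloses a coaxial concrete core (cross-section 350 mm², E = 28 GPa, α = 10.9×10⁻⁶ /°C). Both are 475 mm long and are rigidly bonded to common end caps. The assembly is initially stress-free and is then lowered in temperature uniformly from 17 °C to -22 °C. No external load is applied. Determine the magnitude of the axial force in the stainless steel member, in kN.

Both members must finish at the same length. With the larger α, the stainless steel tends to over-contract; the plates restrain it, putting the stainless steel in tension and the concrete in compression. With no external load the two internal forces are equal and opposite, magnitude P.
Compatibility of the two members (thermal + elastic change equal): (α₁ − α₂)ΔT = P·[1/(A₁E₁) + 1/(A₂E₂)].
|α₁ − α₂|·ΔT = 5.5×10⁻⁶ × 39 = 0.0002145.
1/(A₁E₁) + 1/(A₂E₂) = 1/(1100×198×10³) + 1/(350×28×10³) = 1.066×10⁻⁷ N⁻¹.
P = 0.0002145 / 1.066×10⁻⁷ = 2012 N = 2.012 kN.

P ≈ 2.01 kN (tensile in the stainless steel)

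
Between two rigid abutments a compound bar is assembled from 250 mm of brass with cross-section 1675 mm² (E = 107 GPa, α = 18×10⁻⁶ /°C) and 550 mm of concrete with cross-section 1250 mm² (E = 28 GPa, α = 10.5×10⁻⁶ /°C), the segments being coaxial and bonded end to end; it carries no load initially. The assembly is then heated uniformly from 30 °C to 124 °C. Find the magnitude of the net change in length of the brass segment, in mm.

If the supports were absent, the total length change would be Σ αᵢΔT Lᵢ = 18×10⁻⁶×94×250 + 10.5×10⁻⁶×94×550 = 0.9659 mm.
The walls prevent any net length change, so an axial force P (same in every segment) develops. Compatibility: P · Σ Lᵢ/(AᵢEᵢ) = δ_free.
The series flexibility is Σ Lᵢ/(AᵢEᵢ) = 250/(1675×107×10³) + 550/(1250×28×10³) = 1.711×10⁻⁵ mm/N.
So P = 0.9659 / 1.711×10⁻⁵ = 56.45 kN, compressive.
For the brass segment, free thermal change = 18×10⁻⁶×94×250 = 0.423 mm and elastic change from P = 56450×250/(1675×107×10³) = 0.07874 mm; these oppose, so the net change is 0.344 mm (segment lengthens).

|ΔL| ≈ 0.344 mm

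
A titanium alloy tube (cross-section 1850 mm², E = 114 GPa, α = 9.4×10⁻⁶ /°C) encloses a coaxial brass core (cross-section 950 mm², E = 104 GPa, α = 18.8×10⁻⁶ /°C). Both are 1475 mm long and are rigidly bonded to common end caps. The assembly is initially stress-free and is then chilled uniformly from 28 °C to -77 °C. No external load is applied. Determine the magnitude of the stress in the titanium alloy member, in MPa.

σ ≈ 35.9 MPa (compressive)

Equilibrium of a rigid end plate with no external load gives equal and opposite internal forces ±P in the two members. Since α_{brass} > α_{titanium alloy}, cooling drives the brass into tension and the titanium alloy into compression.
Equating the net (thermal + elastic) strains gives |α₁ − α₂|·ΔT = P·[1/(A₁E₁) + 1/(A₂E₂)].
|α₁ − α₂|·ΔT = 9.4×10⁻⁶ × 105 = 0.000987.
1/(A₁E₁) + 1/(A₂E₂) = 1/(1850×114×10³) + 1/(950×104×10³) = 1.486×10⁻⁸ N⁻¹.
So P = 0.000987 / 1.486×10⁻⁸ = 66.41 kN.
σ_{titanium alloy} = P/A₁ = 66410/1850 = 35.9 MPa, compressive.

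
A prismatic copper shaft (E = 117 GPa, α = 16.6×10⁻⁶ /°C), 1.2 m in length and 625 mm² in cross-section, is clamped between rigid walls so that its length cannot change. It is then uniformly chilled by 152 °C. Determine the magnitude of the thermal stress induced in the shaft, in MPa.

The supports are rigid, so the total axial strain is zero. The restrained thermal strain is ε = αΔT = 16.6×10⁻⁶ × 152 = 2523.2×10⁻⁶.
The stress required to suppress this strain is σ = Eε = 117×10³ × 2523.2×10⁻⁶ = 295.2 MPa, tensile since the shaft is trying to contract.

σ ≈ 295 MPa (tensile)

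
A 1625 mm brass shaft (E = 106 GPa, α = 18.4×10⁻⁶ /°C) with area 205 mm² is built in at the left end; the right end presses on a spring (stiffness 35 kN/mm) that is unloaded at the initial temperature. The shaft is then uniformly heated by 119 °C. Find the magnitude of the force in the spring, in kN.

P ≈ 34.4 kN

Free thermal expansion: δ_free = αΔT L = 18.4×10⁻⁶ × 119 × 1625 = 3.558 mm.
Let P be the compressive force at the spring. The shaft shortens elastically by PL/(AE) and the spring compresses by P/k; together these equal δ_free.
P [ L/(AE) + 1/k ] = δ_free → P [ 1625/(205×106×10³) + 1/(35×10³) ] = 3.558.
P = 3.558 / 0.0001034 = 34430 N.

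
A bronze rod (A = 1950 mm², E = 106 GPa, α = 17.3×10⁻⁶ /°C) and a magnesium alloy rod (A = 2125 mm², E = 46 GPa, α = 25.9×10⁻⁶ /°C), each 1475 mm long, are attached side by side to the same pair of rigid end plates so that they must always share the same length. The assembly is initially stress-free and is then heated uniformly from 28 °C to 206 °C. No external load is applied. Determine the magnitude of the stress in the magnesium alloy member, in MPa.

σ ≈ 47.8 MPa (compressive)

Equilibrium of a rigid end plate with no external load gives equal and opposite internal forces ±P in the two members. Since α_{magnesium alloy} > α_{bronze}, heating drives the magnesium alloy into compression and the bronze into tension.
Setting the final lengths equal and cancelling L: (α₁ − α₂)ΔT = P/(A₁E₁) + P/(A₂E₂).
|α₁ − α₂|·ΔT = 8.6×10⁻⁶ × 178 = 0.001531.
1/(A₁E₁) + 1/(A₂E₂) = 1/(1950×106×10³) + 1/(2125×46×10³) = 1.507×10⁻⁸ N⁻¹.
So P = 0.001531 / 1.507×10⁻⁸ = 101.6 kN.
σ_{magnesium alloy} = P/A₂ = 101600/2125 = 47.81 MPa, compressive.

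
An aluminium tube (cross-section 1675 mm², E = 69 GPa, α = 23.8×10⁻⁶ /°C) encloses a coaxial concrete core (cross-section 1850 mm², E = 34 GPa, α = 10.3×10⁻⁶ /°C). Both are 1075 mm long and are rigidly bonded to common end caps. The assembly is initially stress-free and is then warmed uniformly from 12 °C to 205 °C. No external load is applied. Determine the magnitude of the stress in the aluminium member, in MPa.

σ ≈ 63.4 MPa (compressive)

Equilibrium of a rigid end plate with no external load gives equal and opposite internal forces ±P in the two members. Since α_{aluminium} > α_{concrete}, heating drives the aluminium into compression and the concrete into tension.
Setting the final lengths equal and cancelling L: (α₁ − α₂)ΔT = P/(A₁E₁) + P/(A₂E₂).
|α₁ − α₂|·ΔT = 13.5×10⁻⁶ × 193 = 0.002605.
1/(A₁E₁) + 1/(A₂E₂) = 1/(1675×69×10³) + 1/(1850×34×10³) = 2.455×10⁻⁸ N⁻¹.
So P = 0.002605 / 2.455×10⁻⁸ = 106.1 kN.
σ_{aluminium} = P/A₁ = 106100/1675 = 63.36 MPa, compressive.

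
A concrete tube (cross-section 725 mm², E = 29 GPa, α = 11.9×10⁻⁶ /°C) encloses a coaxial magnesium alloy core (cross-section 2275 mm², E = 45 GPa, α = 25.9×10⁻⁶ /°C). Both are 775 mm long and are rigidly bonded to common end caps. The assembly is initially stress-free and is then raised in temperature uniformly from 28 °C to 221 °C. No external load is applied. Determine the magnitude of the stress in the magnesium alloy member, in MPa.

σ ≈ 20.7 MPa (compressive)

The magnesium alloy has the larger α, so on heating it would change length more than the concrete if both were free. The rigid plates force a common final length, so the magnesium alloy is put into compression and the concrete into tension, with equal and opposite forces P (no external load).
Equating the net (thermal + elastic) strains gives |α₁ − α₂|·ΔT = P·[1/(A₁E₁) + 1/(A₂E₂)].
|α₁ − α₂|·ΔT = 14×10⁻⁶ × 193 = 0.002702.
1/(A₁E₁) + 1/(A₂E₂) = 1/(725×29×10³) + 1/(2275×45×10³) = 5.733×10⁻⁸ N⁻¹.
So P = 0.002702 / 5.733×10⁻⁸ = 47.13 kN.
σ_{magnesium alloy} = P/A₂ = 47130/2275 = 20.72 MPa, compressive.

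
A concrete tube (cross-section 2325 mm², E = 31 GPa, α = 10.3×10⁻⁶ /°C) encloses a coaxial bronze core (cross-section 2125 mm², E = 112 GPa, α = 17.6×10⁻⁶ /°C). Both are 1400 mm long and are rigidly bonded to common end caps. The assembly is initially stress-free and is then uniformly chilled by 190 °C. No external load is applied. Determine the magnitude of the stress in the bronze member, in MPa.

σ ≈ 36.1 MPa (tensile)

Both members must finish at the same length. With the larger α, the bronze tends to over-contract; the plates restrain it, putting the bronze in tension and the concrete in compression. With no external load the two internal forces are equal and opposite, magnitude P.
Setting the final lengths equal and cancelling L: (α₁ − α₂)ΔT = P/(A₁E₁) + P/(A₂E₂).
|α₁ − α₂|·ΔT = 7.3×10⁻⁶ × 190 = 0.001387.
1/(A₁E₁) + 1/(A₂E₂) = 1/(2325×31×10³) + 1/(2125×112×10³) = 1.808×10⁻⁸ N⁻¹.
P = 0.001387 / 1.808×10⁻⁸ = 76730 N = 76.73 kN.
σ_{bronze} = P/A₂ = 76730/2125 = 36.11 MPa, tensile.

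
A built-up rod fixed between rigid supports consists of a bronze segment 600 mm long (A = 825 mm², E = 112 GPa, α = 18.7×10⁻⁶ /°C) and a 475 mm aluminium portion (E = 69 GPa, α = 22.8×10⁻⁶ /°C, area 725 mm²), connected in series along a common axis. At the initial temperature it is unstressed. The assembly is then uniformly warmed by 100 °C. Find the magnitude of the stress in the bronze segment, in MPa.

With the walls removed the bar would change length by δ_free = Σ αᵢΔT Lᵢ = 18.7×10⁻⁶×100×600 + 22.8×10⁻⁶×100×475 = 2.205 mm.
The walls prevent any net length change, so an axial force P (same in every segment) develops. Compatibility: P · Σ Lᵢ/(AᵢEᵢ) = δ_free.
Σ Lᵢ/(AᵢEᵢ) = 600/(825×112×10³) + 475/(725×69×10³) = 1.599×10⁻⁵ mm/N.
So P = 2.205 / 1.599×10⁻⁵ = 137.9 kN, compressive.
σ_{bronze} = P / A = 137900 / 825 = 167.2 MPa.

σ ≈ 167 MPa (compressive)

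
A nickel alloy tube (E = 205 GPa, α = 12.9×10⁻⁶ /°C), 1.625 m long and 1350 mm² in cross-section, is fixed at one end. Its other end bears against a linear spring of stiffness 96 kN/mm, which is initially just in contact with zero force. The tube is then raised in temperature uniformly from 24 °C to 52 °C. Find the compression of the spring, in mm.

Free thermal expansion: δ_free = αΔT L = 12.9×10⁻⁶ × 28 × 1625 = 0.5869 mm.
With a force P in the spring, the elastic change of the tube is PL/(AE) and that of the spring is P/k; compatibility requires their sum to equal δ_free.
P [ L/(AE) + 1/k ] = δ_free → P [ 1625/(1350×205×10³) + 1/(96×10³) ] = 0.5869.
P = 0.5869 / 1.629×10⁻⁵ = 36030 N.
Spring compression = P/k = 36030/(96×10³) = 0.3754 mm.

δ ≈ 0.375 mm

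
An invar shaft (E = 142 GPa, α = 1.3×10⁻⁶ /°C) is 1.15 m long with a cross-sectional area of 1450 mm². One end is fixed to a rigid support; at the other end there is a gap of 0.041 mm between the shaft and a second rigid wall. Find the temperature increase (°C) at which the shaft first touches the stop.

ΔT ≈ 27.4 °C

Contact occurs when the free expansion equals the gap: αΔT L = 0.041 mm.
So ΔT = g/(αL) = 0.041/(1.3×10⁻⁶ × 1150) = 27.42 °C.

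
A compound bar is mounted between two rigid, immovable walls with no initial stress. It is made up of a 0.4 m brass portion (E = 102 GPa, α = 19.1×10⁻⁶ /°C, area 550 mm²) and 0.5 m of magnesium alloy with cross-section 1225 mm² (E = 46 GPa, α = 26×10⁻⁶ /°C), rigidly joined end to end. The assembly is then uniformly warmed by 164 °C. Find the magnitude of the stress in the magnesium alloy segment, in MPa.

If the supports were absent, the total length change would be Σ αᵢΔT Lᵢ = 19.1×10⁻⁶×164×400 + 26×10⁻⁶×164×500 = 3.385 mm.
The rigid supports impose zero overall length change; the single axial force P common to all segments must satisfy P Σ Lᵢ/(AᵢEᵢ) = δ_free.
The series flexibility is Σ Lᵢ/(AᵢEᵢ) = 400/(550×102×10³) + 500/(1225×46×10³) = 1.6×10⁻⁵ mm/N.
So P = 3.385 / 1.6×10⁻⁵ = 211.5 kN, compressive.
σ_{magnesium alloy} = P / A = 211500 / 1225 = 172.7 MPa.

σ ≈ 173 MPa (compressive)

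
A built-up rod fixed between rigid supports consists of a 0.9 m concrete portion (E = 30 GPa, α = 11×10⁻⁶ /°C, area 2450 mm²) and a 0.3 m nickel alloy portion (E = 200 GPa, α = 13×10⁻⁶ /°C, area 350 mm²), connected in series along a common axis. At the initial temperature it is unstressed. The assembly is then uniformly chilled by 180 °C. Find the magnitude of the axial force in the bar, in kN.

P ≈ 150 kN (tensile)

With the walls removed the bar would change length by δ_free = Σ αᵢΔT Lᵢ = 11×10⁻⁶×180×900 + 13×10⁻⁶×180×300 = 2.484 mm.
The walls prevent any net length change, so an axial force P (same in every segment) develops. Compatibility: P · Σ Lᵢ/(AᵢEᵢ) = δ_free.
The series flexibility is Σ Lᵢ/(AᵢEᵢ) = 900/(2450×30×10³) + 300/(350×200×10³) = 1.653×10⁻⁵ mm/N.
So P = 2.484 / 1.653×10⁻⁵ = 150.3 kN, tensile.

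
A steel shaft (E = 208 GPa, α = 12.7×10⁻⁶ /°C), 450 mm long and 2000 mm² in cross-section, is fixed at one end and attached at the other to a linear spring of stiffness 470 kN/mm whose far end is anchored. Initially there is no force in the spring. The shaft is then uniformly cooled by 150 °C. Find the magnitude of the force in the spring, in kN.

P ≈ 267 kN

If the spring were absent the shaft would shorten by αΔT L = 12.7×10⁻⁶ × 150 × 450 = 0.8572 mm.
With a force P in the spring, the elastic change of the shaft is PL/(AE) and that of the spring is P/k; compatibility requires their sum to equal δ_free.
P [ L/(AE) + 1/k ] = δ_free → P [ 450/(2000×208×10³) + 1/(470×10³) ] = 0.8572.
P = 0.8572 / 3.209×10⁻⁶ = 267100 N.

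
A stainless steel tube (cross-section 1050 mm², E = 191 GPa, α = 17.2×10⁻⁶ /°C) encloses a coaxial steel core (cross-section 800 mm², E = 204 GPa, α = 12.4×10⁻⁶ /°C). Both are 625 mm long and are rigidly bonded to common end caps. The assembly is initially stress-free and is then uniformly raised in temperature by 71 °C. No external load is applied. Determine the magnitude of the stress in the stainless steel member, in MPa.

σ ≈ 29.2 MPa (compressive)

Both members must finish at the same length. With the larger α, the stainless steel tends to over-expand; the plates restrain it, putting the stainless steel in compression and the steel in tension. With no external load the two internal forces are equal and opposite, magnitude P.
Equating the net (thermal + elastic) strains gives |α₁ − α₂|·ΔT = P·[1/(A₁E₁) + 1/(A₂E₂)].
|α₁ − α₂|·ΔT = 4.8×10⁻⁶ × 71 = 0.0003408.
1/(A₁E₁) + 1/(A₂E₂) = 1/(1050×191×10³) + 1/(800×204×10³) = 1.111×10⁻⁸ N⁻¹.
So P = 0.0003408 / 1.111×10⁻⁸ = 30.66 kN.
σ_{stainless steel} = P/A₁ = 30660/1050 = 29.2 MPa, compressive.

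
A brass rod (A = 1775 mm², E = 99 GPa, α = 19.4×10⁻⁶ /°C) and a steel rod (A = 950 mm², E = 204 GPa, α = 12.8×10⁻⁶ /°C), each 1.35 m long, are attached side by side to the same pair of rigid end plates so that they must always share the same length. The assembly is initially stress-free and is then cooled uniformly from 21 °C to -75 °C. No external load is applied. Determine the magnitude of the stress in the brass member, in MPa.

σ ≈ 32.9 MPa (tensile)

Equilibrium of a rigid end plate with no external load gives equal and opposite internal forces ±P in the two members. Since α_{brass} > α_{steel}, cooling drives the brass into tension and the steel into compression.
Compatibility of the two members (thermal + elastic change equal): (α₁ − α₂)ΔT = P·[1/(A₁E₁) + 1/(A₂E₂)].
|α₁ − α₂|·ΔT = 6.6×10⁻⁶ × 96 = 0.0006336.
1/(A₁E₁) + 1/(A₂E₂) = 1/(1775×99×10³) + 1/(950×204×10³) = 1.085×10⁻⁸ N⁻¹.
P = 0.0006336 / 1.085×10⁻⁸ = 58390 N = 58.39 kN.
σ_{brass} = P/A₁ = 58390/1775 = 32.9 MPa, tensile.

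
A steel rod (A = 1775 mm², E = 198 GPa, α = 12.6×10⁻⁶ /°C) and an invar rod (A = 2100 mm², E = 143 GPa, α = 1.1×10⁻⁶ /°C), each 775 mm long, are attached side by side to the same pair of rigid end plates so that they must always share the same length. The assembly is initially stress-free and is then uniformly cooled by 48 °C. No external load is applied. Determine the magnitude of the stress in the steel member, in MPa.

σ ≈ 50.4 MPa (tensile)

Equilibrium of a rigid end plate with no external load gives equal and opposite internal forces ±P in the two members. Since α_{steel} > α_{invar}, cooling drives the steel into tension and the invar into compression.
Setting the final lengths equal and cancelling L: (α₁ − α₂)ΔT = P/(A₁E₁) + P/(A₂E₂).
|α₁ − α₂|·ΔT = 11.5×10⁻⁶ × 48 = 0.000552.
1/(A₁E₁) + 1/(A₂E₂) = 1/(1775×198×10³) + 1/(2100×143×10³) = 6.175×10⁻⁹ N⁻¹.
So P = 0.000552 / 6.175×10⁻⁹ = 89.39 kN.
σ_{steel} = P/A₁ = 89390/1775 = 50.36 MPa, tensile.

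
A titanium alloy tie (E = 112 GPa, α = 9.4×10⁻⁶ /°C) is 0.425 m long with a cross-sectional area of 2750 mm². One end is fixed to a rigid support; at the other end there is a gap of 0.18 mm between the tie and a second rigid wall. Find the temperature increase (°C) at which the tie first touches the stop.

The gap closes when αΔT L = 0.18 mm, since the tie is still unstressed at that instant.
So ΔT = g/(αL) = 0.18/(9.4×10⁻⁶ × 425) = 45.06 °C.

ΔT ≈ 45.1 °C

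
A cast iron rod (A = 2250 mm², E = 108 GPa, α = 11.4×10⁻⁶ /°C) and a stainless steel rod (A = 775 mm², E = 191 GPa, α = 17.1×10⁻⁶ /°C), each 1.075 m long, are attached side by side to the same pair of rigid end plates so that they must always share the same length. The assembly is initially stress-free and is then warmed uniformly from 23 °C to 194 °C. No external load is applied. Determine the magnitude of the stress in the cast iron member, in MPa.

σ ≈ 39.8 MPa (tensile)

Equilibrium of a rigid end plate with no external load gives equal and opposite internal forces ±P in the two members. Since α_{stainless steel} > α_{cast iron}, heating drives the stainless steel into compression and the cast iron into tension.
Setting the final lengths equal and cancelling L: (α₁ − α₂)ΔT = P/(A₁E₁) + P/(A₂E₂).
|α₁ − α₂|·ΔT = 5.7×10⁻⁶ × 171 = 0.0009747.
1/(A₁E₁) + 1/(A₂E₂) = 1/(2250×108×10³) + 1/(775×191×10³) = 1.087×10⁻⁸ N⁻¹.
So P = 0.0009747 / 1.087×10⁻⁸ = 89.66 kN.
σ_{cast iron} = P/A₁ = 89660/2250 = 39.85 MPa, tensile.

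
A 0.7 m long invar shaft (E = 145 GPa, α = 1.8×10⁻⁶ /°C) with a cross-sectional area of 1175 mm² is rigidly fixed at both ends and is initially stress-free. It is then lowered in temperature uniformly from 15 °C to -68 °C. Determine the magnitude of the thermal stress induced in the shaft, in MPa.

σ ≈ 21.7 MPa (tensile)

Because both ends are immovable the net strain is zero, and the suppressed thermal strain is αΔT = 1.8×10⁻⁶ × 83 = 149.4×10⁻⁶.
The stress required to suppress this strain is σ = Eε = 145×10³ × 149.4×10⁻⁶ = 21.66 MPa, tensile since the shaft is trying to contract.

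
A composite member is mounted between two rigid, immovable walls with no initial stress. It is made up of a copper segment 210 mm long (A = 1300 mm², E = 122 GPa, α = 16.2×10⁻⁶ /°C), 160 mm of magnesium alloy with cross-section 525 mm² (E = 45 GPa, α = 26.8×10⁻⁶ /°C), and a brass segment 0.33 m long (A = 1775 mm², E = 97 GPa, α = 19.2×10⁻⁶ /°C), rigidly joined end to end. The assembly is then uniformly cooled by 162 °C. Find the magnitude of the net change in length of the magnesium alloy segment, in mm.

Free thermal contraction of the whole bar: Σ αᵢΔT Lᵢ = 16.2×10⁻⁶×162×210 + 26.8×10⁻⁶×162×160 + 19.2×10⁻⁶×162×330 = 2.272 mm.
The rigid supports impose zero overall length change; the single axial force P common to all segments must satisfy P Σ Lᵢ/(AᵢEᵢ) = δ_free.
The series flexibility is Σ Lᵢ/(AᵢEᵢ) = 210/(1300×122×10³) + 160/(525×45×10³) + 330/(1775×97×10³) = 1.001×10⁻⁵ mm/N.
Hence P = δ_free / Σ(L/AE) = 2.272/1.001×10⁻⁵ = 226.9 kN (tensile).
For the magnesium alloy segment, free thermal change = 26.8×10⁻⁶×162×160 = 0.6947 mm and elastic change from P = 226900×160/(525×45×10³) = 1.537 mm; these oppose, so the net change is 0.842 mm (segment lengthens).

|ΔL| ≈ 0.842 mm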